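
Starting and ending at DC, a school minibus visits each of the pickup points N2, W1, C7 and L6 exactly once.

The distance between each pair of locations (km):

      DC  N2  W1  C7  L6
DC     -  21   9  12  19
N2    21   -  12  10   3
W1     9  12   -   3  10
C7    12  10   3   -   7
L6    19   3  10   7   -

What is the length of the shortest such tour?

43 km — the shortest possible round trip.

DC-N2-W1-C7-L6-DC: 21+12+3+7+19 = 62
DC-N2-W1-L6-C7-DC: 21+12+10+7+12 = 62
DC-N2-C7-W1-L6-DC: 21+10+3+10+19 = 63
DC-N2-C7-L6-W1-DC: 21+10+7+10+9 = 57
DC-N2-L6-W1-C7-DC: 21+3+10+3+12 = 49
DC-N2-L6-C7-W1-DC: 21+3+7+3+9 = 43
DC-W1-N2-C7-L6-DC: 9+12+10+7+19 = 57
DC-W1-N2-L6-C7-DC: 9+12+3+7+12 = 43
DC-W1-C7-N2-L6-DC: 9+3+10+3+19 = 44
DC-W1-L6-N2-C7-DC: 9+10+3+10+12 = 44
DC-C7-N2-W1-L6-DC: 12+10+12+10+19 = 63
DC-C7-W1-N2-L6-DC: 12+3+12+3+19 = 49
The minimum is 43.
One optimal route: DC → N2 → L6 → C7 → W1 → DC (or its reverse).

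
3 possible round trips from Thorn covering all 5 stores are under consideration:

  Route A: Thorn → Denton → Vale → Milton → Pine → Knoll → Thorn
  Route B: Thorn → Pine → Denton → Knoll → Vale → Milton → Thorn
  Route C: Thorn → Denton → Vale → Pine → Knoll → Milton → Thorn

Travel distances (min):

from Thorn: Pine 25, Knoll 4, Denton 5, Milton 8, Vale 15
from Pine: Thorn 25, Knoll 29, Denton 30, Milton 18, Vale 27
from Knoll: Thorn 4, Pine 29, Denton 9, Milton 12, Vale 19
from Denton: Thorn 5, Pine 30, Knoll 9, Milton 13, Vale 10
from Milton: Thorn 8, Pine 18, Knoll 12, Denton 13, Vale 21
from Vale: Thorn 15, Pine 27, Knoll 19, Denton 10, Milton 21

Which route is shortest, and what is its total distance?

Route A: 5 + 10 + 21 + 18 + 29 + 4 = 87
Route B: 25 + 30 + 9 + 19 + 21 + 8 = 112
Route C: 5 + 10 + 27 + 29 + 12 + 8 = 91

87 min — Route A is the shortest.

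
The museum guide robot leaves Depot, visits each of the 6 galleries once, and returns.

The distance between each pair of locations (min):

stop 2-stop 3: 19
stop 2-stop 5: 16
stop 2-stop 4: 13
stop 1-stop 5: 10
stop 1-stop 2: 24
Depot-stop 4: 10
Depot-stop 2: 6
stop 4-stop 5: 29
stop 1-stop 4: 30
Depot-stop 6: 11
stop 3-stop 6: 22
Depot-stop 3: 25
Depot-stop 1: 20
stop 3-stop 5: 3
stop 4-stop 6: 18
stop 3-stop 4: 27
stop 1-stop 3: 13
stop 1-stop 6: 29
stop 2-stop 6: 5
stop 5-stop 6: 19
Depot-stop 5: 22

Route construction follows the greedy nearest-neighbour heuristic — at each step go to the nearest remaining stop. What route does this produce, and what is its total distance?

Nearest-neighbour total = 89 min; route Depot → stop 2 → stop 6 → stop 4 → stop 3 → stop 5 → stop 1 → Depot.

At Depot the remaining stops are stop 2 6, stop 4 10, stop 6 11, stop 1 20, stop 5 22, stop 3 25; go to stop 2.
At stop 2 the remaining stops are stop 6 5, stop 4 13, stop 5 16, stop 3 19, stop 1 24; go to stop 6.
At stop 6 the remaining stops are stop 4 18, stop 5 19, stop 3 22, stop 1 29; go to stop 4.
At stop 4 the remaining stops are stop 3 27, stop 5 29, stop 1 30; go to stop 3.
At stop 3 the remaining stops are stop 5 3, stop 1 13; go to stop 5.
At stop 5 the remaining stops are stop 1 10; go to stop 1.
Return stop 1→Depot: 20.
Total = 6 + 5 + 18 + 27 + 3 + 10 + 20 = 89.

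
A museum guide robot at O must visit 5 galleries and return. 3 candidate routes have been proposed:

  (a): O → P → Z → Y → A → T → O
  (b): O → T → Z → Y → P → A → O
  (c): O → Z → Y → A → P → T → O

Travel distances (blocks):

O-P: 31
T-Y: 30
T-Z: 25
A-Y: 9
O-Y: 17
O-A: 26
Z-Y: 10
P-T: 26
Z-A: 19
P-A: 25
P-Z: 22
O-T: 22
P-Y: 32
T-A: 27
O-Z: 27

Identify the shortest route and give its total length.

Shortest is (c), total 119 blocks.

(a): 31 + 22 + 10 + 9 + 27 + 22 = 121
(b): 22 + 25 + 10 + 32 + 25 + 26 = 140
(c): 27 + 10 + 9 + 25 + 26 + 22 = 119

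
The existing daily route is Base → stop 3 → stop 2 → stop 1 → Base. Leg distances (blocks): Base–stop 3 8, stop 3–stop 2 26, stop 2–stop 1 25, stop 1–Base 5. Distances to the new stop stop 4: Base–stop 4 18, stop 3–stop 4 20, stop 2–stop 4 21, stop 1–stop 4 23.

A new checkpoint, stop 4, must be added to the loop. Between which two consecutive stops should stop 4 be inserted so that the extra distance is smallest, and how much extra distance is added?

+15 blocks — insert stop 4 between stop 3 and stop 2.

Insertion cost between consecutive stops i–j is d(i,stop 4) + d(stop 4,j) − d(i,j):
  between Base and stop 3: 18 + 20 − 8 = 30
  between stop 3 and stop 2: 20 + 21 − 26 = 15
  between stop 2 and stop 1: 21 + 23 − 25 = 19
  between stop 1 and Base: 23 + 18 − 5 = 36
Cheapest insertion is between stop 3 and stop 2, adding 15.
New total = 64 + 15 = 79.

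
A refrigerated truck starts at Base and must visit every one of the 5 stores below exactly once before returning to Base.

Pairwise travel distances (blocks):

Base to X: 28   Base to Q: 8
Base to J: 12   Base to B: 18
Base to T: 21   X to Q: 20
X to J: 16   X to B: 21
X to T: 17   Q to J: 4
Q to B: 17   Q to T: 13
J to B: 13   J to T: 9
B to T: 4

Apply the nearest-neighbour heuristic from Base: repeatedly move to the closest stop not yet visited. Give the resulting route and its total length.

Base → [Q:8 / J:12 / B:18 / T:21 / X:28] → Q (8)
Q → [J:4 / T:13 / B:17 / X:20] → J (4)
J → [T:9 / B:13 / X:16] → T (9)
T → [B:4 / X:17] → B (4)
B → [X:21] → X (21)
Return X→Base: 28.
Total = 8 + 4 + 9 + 4 + 21 + 28 = 74.

Total distance 74 blocks via the nearest-neighbour route Base → Q → J → T → B → X → Base.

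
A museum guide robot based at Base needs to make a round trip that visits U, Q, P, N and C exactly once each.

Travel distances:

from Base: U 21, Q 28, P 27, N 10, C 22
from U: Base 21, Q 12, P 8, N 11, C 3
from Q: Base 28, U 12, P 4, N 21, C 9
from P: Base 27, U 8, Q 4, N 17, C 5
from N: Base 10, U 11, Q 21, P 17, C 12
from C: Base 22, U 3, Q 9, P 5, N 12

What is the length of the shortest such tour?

61 — the shortest possible round trip.

Base → U → Q → P → N → C → Base: 21+12+4+17+12+22 = 88
Base → U → Q → P → C → N → Base: 21+12+4+5+12+10 = 64
Base → U → Q → N → P → C → Base: 21+12+21+17+5+22 = 98
Base → U → Q → N → C → P → Base: 21+12+21+12+5+27 = 98
Base → U → Q → C → P → N → Base: 21+12+9+5+17+10 = 74
Base → U → Q → C → N → P → Base: 21+12+9+12+17+27 = 98
Base → U → P → Q → N → C → Base: 21+8+4+21+12+22 = 88
Base → U → P → Q → C → N → Base: 21+8+4+9+12+10 = 64
Base → U → P → N → Q → C → Base: 21+8+17+21+9+22 = 98
Base → U → P → N → C → Q → Base: 21+8+17+12+9+28 = 95
Base → U → P → C → Q → N → Base: 21+8+5+9+21+10 = 74
Base → U → P → C → N → Q → Base: 21+8+5+12+21+28 = 95
Base → U → N → Q → P → C → Base: 21+11+21+4+5+22 = 84
Base → U → N → Q → C → P → Base: 21+11+21+9+5+27 = 94
… (46 more)
Base → Q → P → C → U → N → Base: 28+4+5+3+11+10 = 61  ← best
The minimum is 61.
One optimal route: Base → Q → P → C → U → N → Base (or its reverse).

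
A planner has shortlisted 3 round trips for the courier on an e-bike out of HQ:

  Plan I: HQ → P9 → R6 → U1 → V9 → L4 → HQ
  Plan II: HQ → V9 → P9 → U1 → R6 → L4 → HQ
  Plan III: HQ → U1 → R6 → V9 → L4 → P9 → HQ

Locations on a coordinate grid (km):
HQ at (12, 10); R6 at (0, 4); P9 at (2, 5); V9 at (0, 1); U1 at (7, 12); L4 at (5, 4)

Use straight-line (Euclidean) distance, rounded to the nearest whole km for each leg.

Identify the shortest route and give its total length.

39 km — Plan III is the shortest.

Plan I: 11 + 2 + 11 + 13 + 6 + 9 = 52
Plan II: 15 + 4 + 9 + 11 + 5 + 9 = 53
Plan III: 5 + 11 + 3 + 6 + 3 + 11 = 39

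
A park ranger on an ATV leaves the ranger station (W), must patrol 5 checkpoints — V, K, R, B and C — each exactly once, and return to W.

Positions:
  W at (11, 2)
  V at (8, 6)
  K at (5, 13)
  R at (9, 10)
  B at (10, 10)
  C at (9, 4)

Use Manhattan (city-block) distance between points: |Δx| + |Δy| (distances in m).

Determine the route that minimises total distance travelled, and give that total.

W - V - K - R - B - C - W: 7+10+7+1+7+4 = 36
W - V - K - R - C - B - W: 7+10+7+6+7+9 = 46
W - V - K - B - R - C - W: 7+10+8+1+6+4 = 36
W - V - K - B - C - R - W: 7+10+8+7+6+10 = 48
W - V - K - C - R - B - W: 7+10+13+6+1+9 = 46
W - V - K - C - B - R - W: 7+10+13+7+1+10 = 48
W - V - R - K - B - C - W: 7+5+7+8+7+4 = 38
W - V - R - K - C - B - W: 7+5+7+13+7+9 = 48
W - V - R - B - K - C - W: 7+5+1+8+13+4 = 38
W - V - R - B - C - K - W: 7+5+1+7+13+17 = 50
W - V - R - C - K - B - W: 7+5+6+13+8+9 = 48
W - V - R - C - B - K - W: 7+5+6+7+8+17 = 50
W - V - B - K - R - C - W: 7+6+8+7+6+4 = 38
W - V - B - K - C - R - W: 7+6+8+13+6+10 = 50
… (46 more)
W - B - R - K - V - C - W: 9+1+7+10+3+4 = 34  ← best
The minimum is 34.
One optimal route: W → B → R → K → V → C → W (or its reverse).

Shortest round trip = 34 m.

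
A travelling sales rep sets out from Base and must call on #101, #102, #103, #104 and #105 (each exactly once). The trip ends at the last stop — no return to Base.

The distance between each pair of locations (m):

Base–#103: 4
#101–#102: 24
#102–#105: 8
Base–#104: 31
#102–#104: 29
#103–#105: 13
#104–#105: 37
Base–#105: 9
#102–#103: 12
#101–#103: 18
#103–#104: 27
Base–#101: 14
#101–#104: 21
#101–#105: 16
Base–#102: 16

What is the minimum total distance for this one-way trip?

Minimum one-way distance = 61 m.

There are 5! = 120 possible orderings.
Base → #101 → #102 → #103 → #104 → #105: 14+24+12+27+37 = 114
Base → #101 → #102 → #103 → #105 → #104: 14+24+12+13+37 = 100
Base → #101 → #102 → #104 → #103 → #105: 14+24+29+27+13 = 107
Base → #101 → #102 → #104 → #105 → #103: 14+24+29+37+13 = 117
Base → #101 → #102 → #105 → #103 → #104: 14+24+8+13+27 = 86
Base → #101 → #102 → #105 → #104 → #103: 14+24+8+37+27 = 110
Base → #101 → #103 → #102 → #104 → #105: 14+18+12+29+37 = 110
Base → #101 → #103 → #102 → #105 → #104: 14+18+12+8+37 = 89
Base → #101 → #103 → #104 → #102 → #105: 14+18+27+29+8 = 96
Base → #101 → #103 → #104 → #105 → #102: 14+18+27+37+8 = 104
Base → #101 → #103 → #105 → #102 → #104: 14+18+13+8+29 = 82
Base → #101 → #103 → #105 → #104 → #102: 14+18+13+37+29 = 111
Base → #101 → #104 → #102 → #103 → #105: 14+21+29+12+13 = 89
Base → #101 → #104 → #102 → #105 → #103: 14+21+29+8+13 = 85
… (106 more)
Base → #103 → #102 → #105 → #101 → #104: 4+12+8+16+21 = 61  ← best
The minimum is 61.
One shortest path: Base → #103 → #102 → #105 → #101 → #104.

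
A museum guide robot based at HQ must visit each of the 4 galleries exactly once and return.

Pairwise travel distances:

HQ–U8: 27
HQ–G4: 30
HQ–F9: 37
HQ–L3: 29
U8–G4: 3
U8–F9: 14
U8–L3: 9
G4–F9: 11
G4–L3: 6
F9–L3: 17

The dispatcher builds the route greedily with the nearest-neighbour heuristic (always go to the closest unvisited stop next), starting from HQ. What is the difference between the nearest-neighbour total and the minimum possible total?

HQ: U8=27, L3=29, G4=30, F9=37 ⇒ U8
U8: G4=3, L3=9, F9=14 ⇒ G4
G4: L3=6, F9=11 ⇒ L3
L3: F9=17 ⇒ F9
NN route HQ → U8 → G4 → L3 → F9 → HQ costs 90.
Optimal: HQ → U8 → G4 → F9 → L3 → HQ costs 87 (by enumerating all 12 distinct tours).
Excess = 90 − 87 = 3.

3 longer than the optimal tour.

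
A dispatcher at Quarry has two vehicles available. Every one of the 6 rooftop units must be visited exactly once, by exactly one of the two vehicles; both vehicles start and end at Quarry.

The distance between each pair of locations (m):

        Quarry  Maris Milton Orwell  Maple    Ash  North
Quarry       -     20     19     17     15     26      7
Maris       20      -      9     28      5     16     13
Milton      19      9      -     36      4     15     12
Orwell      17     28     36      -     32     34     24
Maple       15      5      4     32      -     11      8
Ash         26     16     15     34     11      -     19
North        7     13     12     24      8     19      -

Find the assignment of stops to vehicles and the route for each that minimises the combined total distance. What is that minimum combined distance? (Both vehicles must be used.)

104 m — the smallest possible combined total.

Try each way of splitting the stops between the two vehicles (each non-empty) and, for each split, find the best tour for each vehicle:
  {Maris} + {Milton, Orwell, Maple, Ash, North}: 40 + 85 = 125
  {Milton} + {Maris, Orwell, Maple, Ash, North}: 38 + 87 = 125
  {Maris, Milton} + {Orwell, Maple, Ash, North}: 48 + 77 = 125
  {Orwell} + {Maris, Milton, Maple, Ash, North}: 34 + 70 = 104
  {Maris, Orwell} + {Milton, Maple, Ash, North}: 65 + 60 = 125
  {Milton, Orwell} + {Maris, Maple, Ash, North}: 72 + 62 = 134
  … (31 splits in total)
Best: vehicle 1 Quarry → Orwell → Quarry = 34; vehicle 2 Quarry → Maris → Milton → Maple → Ash → North → Quarry = 70; combined 104.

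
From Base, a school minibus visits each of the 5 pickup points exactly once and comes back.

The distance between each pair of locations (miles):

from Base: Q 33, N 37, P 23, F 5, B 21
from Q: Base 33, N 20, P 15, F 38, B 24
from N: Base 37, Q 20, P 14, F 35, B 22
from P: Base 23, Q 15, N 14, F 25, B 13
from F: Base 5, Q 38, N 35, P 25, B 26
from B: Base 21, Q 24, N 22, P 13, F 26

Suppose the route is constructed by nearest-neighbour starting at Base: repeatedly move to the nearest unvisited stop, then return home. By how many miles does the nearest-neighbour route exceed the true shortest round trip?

10 miles longer than the optimal tour.

From Base: F=5, B=21, P=23, Q=33, N=37 → choose F (5).
From F: P=25, B=26, N=35, Q=38 → choose P (25).
From P: B=13, N=14, Q=15 → choose B (13).
From B: N=22, Q=24 → choose N (22).
From N: Q=20 → choose Q (20).
NN route Base → F → P → B → N → Q → Base costs 118.
Optimal: Base → F → P → Q → N → B → Base costs 108 (by enumerating all 60 distinct tours).
Excess = 118 − 108 = 10.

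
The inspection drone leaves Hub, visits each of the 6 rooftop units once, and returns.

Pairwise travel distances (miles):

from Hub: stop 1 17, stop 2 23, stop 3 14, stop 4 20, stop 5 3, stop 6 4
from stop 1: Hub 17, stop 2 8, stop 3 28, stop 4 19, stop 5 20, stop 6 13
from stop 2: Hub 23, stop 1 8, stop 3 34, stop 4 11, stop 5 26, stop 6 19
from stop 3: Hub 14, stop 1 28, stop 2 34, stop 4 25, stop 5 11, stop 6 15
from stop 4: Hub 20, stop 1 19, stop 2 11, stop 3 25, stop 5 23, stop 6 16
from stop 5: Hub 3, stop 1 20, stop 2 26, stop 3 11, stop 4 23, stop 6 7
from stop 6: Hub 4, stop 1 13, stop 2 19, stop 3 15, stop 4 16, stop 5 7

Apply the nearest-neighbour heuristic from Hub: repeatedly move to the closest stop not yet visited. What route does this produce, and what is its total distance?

Hub → [stop 5:3 / stop 6:4 / stop 3:14 / stop 1:17 / stop 4:20 / stop 2:23] → stop 5 (3)
stop 5 → [stop 6:7 / stop 3:11 / stop 1:20 / stop 4:23 / stop 2:26] → stop 6 (7)
stop 6 → [stop 1:13 / stop 3:15 / stop 4:16 / stop 2:19] → stop 1 (13)
stop 1 → [stop 2:8 / stop 4:19 / stop 3:28] → stop 2 (8)
stop 2 → [stop 4:11 / stop 3:34] → stop 4 (11)
stop 4 → [stop 3:25] → stop 3 (25)
Return stop 3→Hub: 14.
Total = 3 + 7 + 13 + 8 + 11 + 25 + 14 = 81.

Total distance 81 miles via the nearest-neighbour route Hub → stop 5 → stop 6 → stop 1 → stop 2 → stop 4 → stop 3 → Hub.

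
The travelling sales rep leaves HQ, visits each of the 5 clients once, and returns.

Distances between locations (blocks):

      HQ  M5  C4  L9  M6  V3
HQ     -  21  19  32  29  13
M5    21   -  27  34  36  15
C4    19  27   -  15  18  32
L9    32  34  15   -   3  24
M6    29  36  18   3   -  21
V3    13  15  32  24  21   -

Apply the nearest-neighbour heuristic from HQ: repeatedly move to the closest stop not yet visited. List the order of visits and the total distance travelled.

Total distance 102 blocks via the nearest-neighbour route HQ → V3 → M5 → C4 → L9 → M6 → HQ.

At HQ the remaining stops are V3 13, C4 19, M5 21, M6 29, L9 32; go to V3.
At V3 the remaining stops are M5 15, M6 21, L9 24, C4 32; go to M5.
At M5 the remaining stops are C4 27, L9 34, M6 36; go to C4.
At C4 the remaining stops are L9 15, M6 18; go to L9.
At L9 the remaining stops are M6 3; go to M6.
Return M6→HQ: 29.
Total = 13 + 15 + 27 + 15 + 3 + 29 = 102.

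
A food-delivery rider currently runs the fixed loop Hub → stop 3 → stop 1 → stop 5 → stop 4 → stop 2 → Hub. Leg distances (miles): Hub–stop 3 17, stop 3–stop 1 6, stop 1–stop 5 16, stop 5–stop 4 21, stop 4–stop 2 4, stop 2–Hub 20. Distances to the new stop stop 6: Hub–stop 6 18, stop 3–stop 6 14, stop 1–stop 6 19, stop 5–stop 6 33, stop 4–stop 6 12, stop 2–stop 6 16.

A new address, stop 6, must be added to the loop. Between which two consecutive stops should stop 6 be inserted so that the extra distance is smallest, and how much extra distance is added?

Insertion cost between consecutive stops i–j is d(i,stop 6) + d(stop 6,j) − d(i,j):
  between Hub and stop 3: 18 + 14 − 17 = 15
  between stop 3 and stop 1: 14 + 19 − 6 = 27
  between stop 1 and stop 5: 19 + 33 − 16 = 36
  between stop 5 and stop 4: 33 + 12 − 21 = 24
  between stop 4 and stop 2: 12 + 16 − 4 = 24
  between stop 2 and Hub: 16 + 18 − 20 = 14
Cheapest insertion is between stop 2 and Hub, adding 14.
New total = 84 + 14 = 98.

Adding 14 miles by placing stop 6 on the stop 2–Hub leg.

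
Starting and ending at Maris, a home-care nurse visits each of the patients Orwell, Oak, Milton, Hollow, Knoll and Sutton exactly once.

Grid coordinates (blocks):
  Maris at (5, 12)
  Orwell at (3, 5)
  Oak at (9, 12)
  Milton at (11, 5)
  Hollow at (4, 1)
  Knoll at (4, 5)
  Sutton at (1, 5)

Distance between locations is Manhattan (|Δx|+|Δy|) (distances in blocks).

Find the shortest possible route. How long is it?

There are 360 distinct closed tours to check (reversals are equivalent).
Maris - Orwell - Oak - Milton - Hollow - Knoll - Sutton - Maris: 9+13+9+11+4+3+11 = 60
Maris - Orwell - Oak - Milton - Hollow - Sutton - Knoll - Maris: 9+13+9+11+7+3+8 = 60
Maris - Orwell - Oak - Milton - Knoll - Hollow - Sutton - Maris: 9+13+9+7+4+7+11 = 60
Maris - Orwell - Oak - Milton - Knoll - Sutton - Hollow - Maris: 9+13+9+7+3+7+12 = 60
Maris - Orwell - Oak - Milton - Sutton - Hollow - Knoll - Maris: 9+13+9+10+7+4+8 = 60
Maris - Orwell - Oak - Milton - Sutton - Knoll - Hollow - Maris: 9+13+9+10+3+4+12 = 60
Maris - Orwell - Oak - Hollow - Milton - Knoll - Sutton - Maris: 9+13+16+11+7+3+11 = 70
Maris - Orwell - Oak - Hollow - Milton - Sutton - Knoll - Maris: 9+13+16+11+10+3+8 = 70
… (352 more)
Maris - Orwell - Sutton - Hollow - Knoll - Milton - Oak - Maris: 9+2+7+4+7+9+4 = 42  ← best
The minimum is 42.
One optimal route: Maris → Orwell → Sutton → Hollow → Knoll → Milton → Oak → Maris (or its reverse).

Shortest round trip = 42 blocks.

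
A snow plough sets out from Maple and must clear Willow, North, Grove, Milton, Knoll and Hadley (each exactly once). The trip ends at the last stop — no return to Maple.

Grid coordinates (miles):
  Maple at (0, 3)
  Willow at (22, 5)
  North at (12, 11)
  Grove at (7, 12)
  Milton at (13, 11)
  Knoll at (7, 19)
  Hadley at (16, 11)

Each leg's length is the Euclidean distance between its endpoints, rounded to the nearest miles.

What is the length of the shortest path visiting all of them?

39 miles — the minimum one-way total.

There are 6! = 720 possible orderings.
Maple - Willow - North - Grove - Milton - Knoll - Hadley: 22+12+5+6+10+12 = 67
Maple - Willow - North - Grove - Milton - Hadley - Knoll: 22+12+5+6+3+12 = 60
Maple - Willow - North - Grove - Knoll - Milton - Hadley: 22+12+5+7+10+3 = 59
Maple - Willow - North - Grove - Knoll - Hadley - Milton: 22+12+5+7+12+3 = 61
Maple - Willow - North - Grove - Hadley - Milton - Knoll: 22+12+5+9+3+10 = 61
Maple - Willow - North - Grove - Hadley - Knoll - Milton: 22+12+5+9+12+10 = 70
Maple - Willow - North - Milton - Grove - Knoll - Hadley: 22+12+1+6+7+12 = 60
Maple - Willow - North - Milton - Grove - Hadley - Knoll: 22+12+1+6+9+12 = 62
… (712 more)
Maple - Grove - Knoll - North - Milton - Hadley - Willow: 11+7+9+1+3+8 = 39  ← best
The minimum is 39.
One shortest path: Maple → Grove → Knoll → North → Milton → Hadley → Willow.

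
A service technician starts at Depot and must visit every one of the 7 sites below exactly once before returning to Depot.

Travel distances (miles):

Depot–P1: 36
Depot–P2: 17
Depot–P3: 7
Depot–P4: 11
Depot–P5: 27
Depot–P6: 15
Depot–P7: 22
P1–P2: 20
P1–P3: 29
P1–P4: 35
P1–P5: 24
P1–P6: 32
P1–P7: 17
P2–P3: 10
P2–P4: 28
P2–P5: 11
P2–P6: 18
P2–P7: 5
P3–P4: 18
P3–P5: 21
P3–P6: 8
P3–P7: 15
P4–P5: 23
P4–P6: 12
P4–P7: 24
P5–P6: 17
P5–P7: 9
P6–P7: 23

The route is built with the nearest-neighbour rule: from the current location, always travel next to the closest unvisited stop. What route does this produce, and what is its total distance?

From Depot: distances to unvisited — P3=7, P4=11, P6=15, P2=17, P7=22, P5=27, P1=36. Nearest is P3 (7).
From P3: distances to unvisited — P6=8, P2=10, P7=15, P4=18, P5=21, P1=29. Nearest is P6 (8).
From P6: distances to unvisited — P4=12, P5=17, P2=18, P7=23, P1=32. Nearest is P4 (12).
From P4: distances to unvisited — P5=23, P7=24, P2=28, P1=35. Nearest is P5 (23).
From P5: distances to unvisited — P7=9, P2=11, P1=24. Nearest is P7 (9).
From P7: distances to unvisited — P2=5, P1=17. Nearest is P2 (5).
From P2: distances to unvisited — P1=20. Nearest is P1 (20).
Return P1→Depot: 36.
Total = 7 + 8 + 12 + 23 + 9 + 5 + 20 + 36 = 120.

Nearest-neighbour total = 120 miles; route Depot → P3 → P6 → P4 → P5 → P7 → P2 → P1 → Depot.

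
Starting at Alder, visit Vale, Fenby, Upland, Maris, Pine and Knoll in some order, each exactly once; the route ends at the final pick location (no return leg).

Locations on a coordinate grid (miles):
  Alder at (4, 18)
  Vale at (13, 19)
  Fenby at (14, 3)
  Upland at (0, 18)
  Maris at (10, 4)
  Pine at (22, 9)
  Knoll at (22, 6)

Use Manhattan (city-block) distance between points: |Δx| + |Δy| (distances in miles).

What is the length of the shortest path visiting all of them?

There are 6! = 720 possible orderings.
Alder→Vale→Fenby→Upland→Maris→Pine→Knoll: 10+17+29+24+17+3 = 100
Alder→Vale→Fenby→Upland→Maris→Knoll→Pine: 10+17+29+24+14+3 = 97
Alder→Vale→Fenby→Upland→Pine→Maris→Knoll: 10+17+29+31+17+14 = 118
Alder→Vale→Fenby→Upland→Pine→Knoll→Maris: 10+17+29+31+3+14 = 104
Alder→Vale→Fenby→Upland→Knoll→Maris→Pine: 10+17+29+34+14+17 = 121
Alder→Vale→Fenby→Upland→Knoll→Pine→Maris: 10+17+29+34+3+17 = 110
Alder→Vale→Fenby→Maris→Upland→Pine→Knoll: 10+17+5+24+31+3 = 90
Alder→Vale→Fenby→Maris→Upland→Knoll→Pine: 10+17+5+24+34+3 = 93
… (712 more)
Alder→Upland→Vale→Maris→Fenby→Knoll→Pine: 4+14+18+5+11+3 = 55  ← best
The minimum is 55.
One shortest path: Alder → Upland → Vale → Maris → Fenby → Knoll → Pine.

Shortest open route: 55 miles.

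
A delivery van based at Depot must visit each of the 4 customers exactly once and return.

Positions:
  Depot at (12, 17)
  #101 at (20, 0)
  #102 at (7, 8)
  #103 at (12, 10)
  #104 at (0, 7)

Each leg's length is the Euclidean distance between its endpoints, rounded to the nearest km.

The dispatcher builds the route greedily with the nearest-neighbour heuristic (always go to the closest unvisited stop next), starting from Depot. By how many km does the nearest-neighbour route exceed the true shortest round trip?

Depot: #103=7, #102=10, #104=16, #101=19 ⇒ #103
#103: #102=5, #104=12, #101=13 ⇒ #102
#102: #104=7, #101=15 ⇒ #104
#104: #101=21 ⇒ #101
NN route Depot → #103 → #102 → #104 → #101 → Depot costs 59.
Optimal: Depot → #102 → #104 → #101 → #103 → Depot costs 58 (by enumerating all 12 distinct tours).
Excess = 59 − 58 = 1.

Excess over optimum: 1 km.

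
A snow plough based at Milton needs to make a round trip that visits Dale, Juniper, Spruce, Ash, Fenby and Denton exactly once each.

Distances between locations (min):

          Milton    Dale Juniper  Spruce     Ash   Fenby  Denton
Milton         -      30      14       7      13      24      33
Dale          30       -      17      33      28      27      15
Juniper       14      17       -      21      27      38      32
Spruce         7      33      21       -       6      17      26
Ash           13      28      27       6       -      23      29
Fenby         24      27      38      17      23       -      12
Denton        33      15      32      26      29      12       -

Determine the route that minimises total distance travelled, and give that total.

There are 360 distinct closed tours to check (reversals are equivalent).
Milton-Dale-Juniper-Spruce-Ash-Fenby-Denton-Milton: 30+17+21+6+23+12+33 = 142
Milton-Dale-Juniper-Spruce-Ash-Denton-Fenby-Milton: 30+17+21+6+29+12+24 = 139
Milton-Dale-Juniper-Spruce-Fenby-Ash-Denton-Milton: 30+17+21+17+23+29+33 = 170
Milton-Dale-Juniper-Spruce-Fenby-Denton-Ash-Milton: 30+17+21+17+12+29+13 = 139
Milton-Dale-Juniper-Spruce-Denton-Ash-Fenby-Milton: 30+17+21+26+29+23+24 = 170
Milton-Dale-Juniper-Spruce-Denton-Fenby-Ash-Milton: 30+17+21+26+12+23+13 = 142
Milton-Dale-Juniper-Ash-Spruce-Fenby-Denton-Milton: 30+17+27+6+17+12+33 = 142
Milton-Dale-Juniper-Ash-Spruce-Denton-Fenby-Milton: 30+17+27+6+26+12+24 = 142
… (352 more)
Milton-Juniper-Dale-Denton-Fenby-Spruce-Ash-Milton: 14+17+15+12+17+6+13 = 94  ← best
The minimum is 94.
One optimal route: Milton → Juniper → Dale → Denton → Fenby → Spruce → Ash → Milton (or its reverse).

Minimum total distance: 94 min.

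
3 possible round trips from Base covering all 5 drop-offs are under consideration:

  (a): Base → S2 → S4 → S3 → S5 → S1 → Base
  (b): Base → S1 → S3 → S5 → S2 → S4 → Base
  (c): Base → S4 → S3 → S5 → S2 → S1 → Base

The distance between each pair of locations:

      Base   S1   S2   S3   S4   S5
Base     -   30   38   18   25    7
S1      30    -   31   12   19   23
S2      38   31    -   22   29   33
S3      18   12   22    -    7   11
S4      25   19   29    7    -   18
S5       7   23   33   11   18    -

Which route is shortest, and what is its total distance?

(a): 38 + 29 + 7 + 11 + 23 + 30 = 138
(b): 30 + 12 + 11 + 33 + 29 + 25 = 140
(c): 25 + 7 + 11 + 33 + 31 + 30 = 137

Shortest is (c), total 137.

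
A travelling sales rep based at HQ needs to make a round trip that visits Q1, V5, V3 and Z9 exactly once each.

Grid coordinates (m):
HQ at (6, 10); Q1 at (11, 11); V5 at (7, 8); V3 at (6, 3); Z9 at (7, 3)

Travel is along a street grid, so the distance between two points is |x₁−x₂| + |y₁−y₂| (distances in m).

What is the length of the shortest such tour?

HQ - Q1 - V5 - V3 - Z9 - HQ: 6+7+6+1+8 = 28
HQ - Q1 - V5 - Z9 - V3 - HQ: 6+7+5+1+7 = 26
HQ - Q1 - V3 - V5 - Z9 - HQ: 6+13+6+5+8 = 38
HQ - Q1 - V3 - Z9 - V5 - HQ: 6+13+1+5+3 = 28
HQ - Q1 - Z9 - V5 - V3 - HQ: 6+12+5+6+7 = 36
HQ - Q1 - Z9 - V3 - V5 - HQ: 6+12+1+6+3 = 28
HQ - V5 - Q1 - V3 - Z9 - HQ: 3+7+13+1+8 = 32
HQ - V5 - Q1 - Z9 - V3 - HQ: 3+7+12+1+7 = 30
HQ - V5 - V3 - Q1 - Z9 - HQ: 3+6+13+12+8 = 42
HQ - V5 - Z9 - Q1 - V3 - HQ: 3+5+12+13+7 = 40
HQ - V3 - Q1 - V5 - Z9 - HQ: 7+13+7+5+8 = 40
HQ - V3 - V5 - Q1 - Z9 - HQ: 7+6+7+12+8 = 40
The minimum is 26.
One optimal route: HQ → Q1 → V5 → Z9 → V3 → HQ (or its reverse).

Minimum total distance: 26 m.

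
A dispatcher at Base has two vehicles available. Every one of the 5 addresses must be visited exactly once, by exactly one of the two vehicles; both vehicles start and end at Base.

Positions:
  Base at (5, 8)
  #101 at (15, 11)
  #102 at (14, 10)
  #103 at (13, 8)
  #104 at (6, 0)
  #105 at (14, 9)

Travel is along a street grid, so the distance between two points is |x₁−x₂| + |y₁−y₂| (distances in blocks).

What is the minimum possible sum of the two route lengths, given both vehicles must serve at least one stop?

44 blocks — the smallest possible combined total.

Check every non-empty split of the stops between the two vehicles; for each half take its own optimal tour:
  {#101} + {#102, #103, #104, #105}: 26 + 38 = 64
  {#102} + {#101, #103, #104, #105}: 22 + 42 = 64
  {#101, #102} + {#103, #104, #105}: 26 + 36 = 62
  {#103} + {#101, #102, #104, #105}: 16 + 42 = 58
  {#101, #103} + {#102, #104, #105}: 26 + 38 = 64
  {#102, #103} + {#101, #104, #105}: 22 + 42 = 64
  … (15 splits in total)
  {#104} + {#101, #102, #103, #105}: 18 + 26 = 44  ← best
Best: vehicle 1 Base → #104 → Base = 18; vehicle 2 Base → #101 → #102 → #105 → #103 → Base = 26; combined 44.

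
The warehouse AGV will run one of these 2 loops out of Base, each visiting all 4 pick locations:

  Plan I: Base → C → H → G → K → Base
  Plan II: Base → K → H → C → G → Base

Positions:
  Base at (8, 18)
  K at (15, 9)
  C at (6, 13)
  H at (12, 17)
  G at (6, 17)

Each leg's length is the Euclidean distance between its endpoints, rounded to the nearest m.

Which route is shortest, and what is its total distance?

Shortest is Plan II, total 33 m.

Plan I: 5 + 7 + 6 + 12 + 11 = 41
Plan II: 11 + 9 + 7 + 4 + 2 = 33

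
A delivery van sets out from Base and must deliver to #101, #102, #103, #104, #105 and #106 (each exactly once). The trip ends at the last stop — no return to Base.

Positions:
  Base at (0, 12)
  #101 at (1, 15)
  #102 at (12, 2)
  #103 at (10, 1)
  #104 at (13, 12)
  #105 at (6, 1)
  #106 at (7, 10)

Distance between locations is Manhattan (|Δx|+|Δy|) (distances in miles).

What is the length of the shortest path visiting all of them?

There are 6! = 720 possible orderings.
Base→#101→#102→#103→#104→#105→#106: 4+24+3+14+18+10 = 73
Base→#101→#102→#103→#104→#106→#105: 4+24+3+14+8+10 = 63
Base→#101→#102→#103→#105→#104→#106: 4+24+3+4+18+8 = 61
Base→#101→#102→#103→#105→#106→#104: 4+24+3+4+10+8 = 53
Base→#101→#102→#103→#106→#104→#105: 4+24+3+12+8+18 = 69
Base→#101→#102→#103→#106→#105→#104: 4+24+3+12+10+18 = 71
Base→#101→#102→#104→#103→#105→#106: 4+24+11+14+4+10 = 67
Base→#101→#102→#104→#103→#106→#105: 4+24+11+14+12+10 = 75
… (712 more)
Base→#101→#106→#104→#102→#103→#105: 4+11+8+11+3+4 = 41  ← best
The minimum is 41.
One shortest path: Base → #101 → #106 → #104 → #102 → #103 → #105.

Shortest open route: 41 miles.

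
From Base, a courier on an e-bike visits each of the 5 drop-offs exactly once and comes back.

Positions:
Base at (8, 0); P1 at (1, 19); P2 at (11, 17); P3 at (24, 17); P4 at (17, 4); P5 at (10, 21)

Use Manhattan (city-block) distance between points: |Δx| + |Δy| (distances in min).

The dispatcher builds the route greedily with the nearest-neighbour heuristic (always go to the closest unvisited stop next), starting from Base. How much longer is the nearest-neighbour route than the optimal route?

Base: P4=13, P2=20, P5=23, P1=26, P3=33 ⇒ P4
P4: P2=19, P3=20, P5=24, P1=31 ⇒ P2
P2: P5=5, P1=12, P3=13 ⇒ P5
P5: P1=11, P3=18 ⇒ P1
P1: P3=25 ⇒ P3
NN route Base → P4 → P2 → P5 → P1 → P3 → Base costs 106.
Optimal: Base → P1 → P5 → P2 → P3 → P4 → Base costs 88 (by enumerating all 60 distinct tours).
Excess = 106 − 88 = 18.

The nearest-neighbour route is 18 min longer than optimal.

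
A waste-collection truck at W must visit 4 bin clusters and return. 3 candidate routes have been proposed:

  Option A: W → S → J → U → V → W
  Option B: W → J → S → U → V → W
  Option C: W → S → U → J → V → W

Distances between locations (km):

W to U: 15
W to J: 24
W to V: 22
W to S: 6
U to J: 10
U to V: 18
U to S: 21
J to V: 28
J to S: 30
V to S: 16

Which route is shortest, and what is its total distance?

Shortest is Option A, total 86 km.

Option A: 6 + 30 + 10 + 18 + 22 = 86
Option B: 24 + 30 + 21 + 18 + 22 = 115
Option C: 6 + 21 + 10 + 28 + 22 = 87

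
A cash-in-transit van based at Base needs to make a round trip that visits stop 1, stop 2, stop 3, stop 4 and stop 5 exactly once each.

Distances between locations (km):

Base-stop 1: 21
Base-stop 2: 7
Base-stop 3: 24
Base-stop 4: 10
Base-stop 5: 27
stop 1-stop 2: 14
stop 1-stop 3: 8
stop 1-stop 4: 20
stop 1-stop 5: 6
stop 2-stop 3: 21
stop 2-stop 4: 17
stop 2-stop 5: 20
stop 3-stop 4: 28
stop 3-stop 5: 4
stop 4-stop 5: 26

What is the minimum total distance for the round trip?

Base→stop 1→stop 2→stop 3→stop 4→stop 5→Base: 21+14+21+28+26+27 = 137
Base→stop 1→stop 2→stop 3→stop 5→stop 4→Base: 21+14+21+4+26+10 = 96
Base→stop 1→stop 2→stop 4→stop 3→stop 5→Base: 21+14+17+28+4+27 = 111
Base→stop 1→stop 2→stop 4→stop 5→stop 3→Base: 21+14+17+26+4+24 = 106
Base→stop 1→stop 2→stop 5→stop 3→stop 4→Base: 21+14+20+4+28+10 = 97
Base→stop 1→stop 2→stop 5→stop 4→stop 3→Base: 21+14+20+26+28+24 = 133
Base→stop 1→stop 3→stop 2→stop 4→stop 5→Base: 21+8+21+17+26+27 = 120
Base→stop 1→stop 3→stop 2→stop 5→stop 4→Base: 21+8+21+20+26+10 = 106
Base→stop 1→stop 3→stop 4→stop 2→stop 5→Base: 21+8+28+17+20+27 = 121
Base→stop 1→stop 3→stop 4→stop 5→stop 2→Base: 21+8+28+26+20+7 = 110
Base→stop 1→stop 3→stop 5→stop 2→stop 4→Base: 21+8+4+20+17+10 = 80
Base→stop 1→stop 3→stop 5→stop 4→stop 2→Base: 21+8+4+26+17+7 = 83
Base→stop 1→stop 4→stop 2→stop 3→stop 5→Base: 21+20+17+21+4+27 = 110
Base→stop 1→stop 4→stop 2→stop 5→stop 3→Base: 21+20+17+20+4+24 = 106
… (46 more)
Base→stop 2→stop 3→stop 5→stop 1→stop 4→Base: 7+21+4+6+20+10 = 68  ← best
The minimum is 68.
One optimal route: Base → stop 2 → stop 3 → stop 5 → stop 1 → stop 4 → Base (or its reverse).

Minimum total distance: 68 km.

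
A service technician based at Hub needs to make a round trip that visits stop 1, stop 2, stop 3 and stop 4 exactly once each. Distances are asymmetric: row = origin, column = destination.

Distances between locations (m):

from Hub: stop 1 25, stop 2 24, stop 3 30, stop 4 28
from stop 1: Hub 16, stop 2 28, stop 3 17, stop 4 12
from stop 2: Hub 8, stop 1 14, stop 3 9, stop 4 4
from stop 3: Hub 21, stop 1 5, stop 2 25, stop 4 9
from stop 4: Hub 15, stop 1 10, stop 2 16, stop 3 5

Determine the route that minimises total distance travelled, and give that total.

Shortest round trip = 54 m.

Hub - stop 1 - stop 2 - stop 3 - stop 4 - Hub: 25+28+9+9+15 = 86
Hub - stop 1 - stop 2 - stop 4 - stop 3 - Hub: 25+28+4+5+21 = 83
Hub - stop 1 - stop 3 - stop 2 - stop 4 - Hub: 25+17+25+4+15 = 86
Hub - stop 1 - stop 3 - stop 4 - stop 2 - Hub: 25+17+9+16+8 = 75
Hub - stop 1 - stop 4 - stop 2 - stop 3 - Hub: 25+12+16+9+21 = 83
Hub - stop 1 - stop 4 - stop 3 - stop 2 - Hub: 25+12+5+25+8 = 75
Hub - stop 2 - stop 1 - stop 3 - stop 4 - Hub: 24+14+17+9+15 = 79
Hub - stop 2 - stop 1 - stop 4 - stop 3 - Hub: 24+14+12+5+21 = 76
Hub - stop 2 - stop 3 - stop 1 - stop 4 - Hub: 24+9+5+12+15 = 65
Hub - stop 2 - stop 3 - stop 4 - stop 1 - Hub: 24+9+9+10+16 = 68
Hub - stop 2 - stop 4 - stop 1 - stop 3 - Hub: 24+4+10+17+21 = 76
Hub - stop 2 - stop 4 - stop 3 - stop 1 - Hub: 24+4+5+5+16 = 54
Hub - stop 3 - stop 1 - stop 2 - stop 4 - Hub: 30+5+28+4+15 = 82
Hub - stop 3 - stop 1 - stop 4 - stop 2 - Hub: 30+5+12+16+8 = 71
… (10 more)
The minimum is 54.
One optimal route: Hub → stop 2 → stop 4 → stop 3 → stop 1 → Hub.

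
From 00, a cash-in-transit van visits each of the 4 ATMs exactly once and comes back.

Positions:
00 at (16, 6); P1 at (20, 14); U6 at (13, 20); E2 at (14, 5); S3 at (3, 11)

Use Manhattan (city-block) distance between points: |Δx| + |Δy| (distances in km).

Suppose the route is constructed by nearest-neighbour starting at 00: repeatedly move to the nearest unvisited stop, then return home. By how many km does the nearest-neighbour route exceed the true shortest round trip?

The nearest-neighbour route is 4 km longer than optimal.

From 00: E2=3, P1=12, U6=17, S3=18 → choose E2 (3).
From E2: P1=15, U6=16, S3=17 → choose P1 (15).
From P1: U6=13, S3=20 → choose U6 (13).
From U6: S3=19 → choose S3 (19).
NN route 00 → E2 → P1 → U6 → S3 → 00 costs 68.
Optimal: 00 → P1 → U6 → S3 → E2 → 00 costs 64 (by enumerating all 12 distinct tours).
Excess = 68 − 64 = 4.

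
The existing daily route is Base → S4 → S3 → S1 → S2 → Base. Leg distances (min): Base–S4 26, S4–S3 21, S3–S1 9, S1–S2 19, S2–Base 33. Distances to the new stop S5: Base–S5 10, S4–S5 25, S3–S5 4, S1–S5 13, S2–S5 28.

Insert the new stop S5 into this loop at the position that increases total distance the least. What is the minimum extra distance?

Insertion cost between consecutive stops i–j is d(i,S5) + d(S5,j) − d(i,j):
  between Base and S4: 10 + 25 − 26 = 9
  between S4 and S3: 25 + 4 − 21 = 8
  between S3 and S1: 4 + 13 − 9 = 8
  between S1 and S2: 13 + 28 − 19 = 22
  between S2 and Base: 28 + 10 − 33 = 5
Cheapest insertion is between S2 and Base, adding 5.
New total = 108 + 5 = 113.

+5 min — insert S5 between S2 and Base.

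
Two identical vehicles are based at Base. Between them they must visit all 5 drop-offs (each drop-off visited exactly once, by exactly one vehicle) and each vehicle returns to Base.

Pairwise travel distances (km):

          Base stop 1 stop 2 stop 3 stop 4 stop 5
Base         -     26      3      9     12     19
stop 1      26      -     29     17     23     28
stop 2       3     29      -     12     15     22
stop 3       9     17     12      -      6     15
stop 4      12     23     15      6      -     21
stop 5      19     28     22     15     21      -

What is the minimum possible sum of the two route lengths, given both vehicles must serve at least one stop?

Minimum combined distance: 88 km.

Check every non-empty split of the stops between the two vehicles; for each half take its own optimal tour:
  {stop 1} + {stop 2, stop 3, stop 4, stop 5}: 52 + 58 = 110
  {stop 2} + {stop 1, stop 3, stop 4, stop 5}: 6 + 82 = 88
  {stop 1, stop 2} + {stop 3, stop 4, stop 5}: 58 + 52 = 110
  {stop 3} + {stop 1, stop 2, stop 4, stop 5}: 18 + 88 = 106
  {stop 1, stop 3} + {stop 2, stop 4, stop 5}: 52 + 58 = 110
  {stop 2, stop 3} + {stop 1, stop 4, stop 5}: 24 + 82 = 106
  … (15 splits in total)
Best: vehicle 1 Base → stop 2 → Base = 6; vehicle 2 Base → stop 4 → stop 3 → stop 1 → stop 5 → Base = 82; combined 88.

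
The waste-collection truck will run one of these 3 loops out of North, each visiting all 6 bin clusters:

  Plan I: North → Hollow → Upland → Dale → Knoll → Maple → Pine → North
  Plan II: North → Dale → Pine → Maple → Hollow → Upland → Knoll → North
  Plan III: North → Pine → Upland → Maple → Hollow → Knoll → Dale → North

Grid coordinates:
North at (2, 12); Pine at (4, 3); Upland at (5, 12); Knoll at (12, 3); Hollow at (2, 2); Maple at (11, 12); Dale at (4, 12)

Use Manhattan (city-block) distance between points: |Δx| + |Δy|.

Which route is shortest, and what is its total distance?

Shortest is Plan III, total 76.

Plan I: 10 + 13 + 1 + 17 + 10 + 16 + 11 = 78
Plan II: 2 + 9 + 16 + 19 + 13 + 16 + 19 = 94
Plan III: 11 + 10 + 6 + 19 + 11 + 17 + 2 = 76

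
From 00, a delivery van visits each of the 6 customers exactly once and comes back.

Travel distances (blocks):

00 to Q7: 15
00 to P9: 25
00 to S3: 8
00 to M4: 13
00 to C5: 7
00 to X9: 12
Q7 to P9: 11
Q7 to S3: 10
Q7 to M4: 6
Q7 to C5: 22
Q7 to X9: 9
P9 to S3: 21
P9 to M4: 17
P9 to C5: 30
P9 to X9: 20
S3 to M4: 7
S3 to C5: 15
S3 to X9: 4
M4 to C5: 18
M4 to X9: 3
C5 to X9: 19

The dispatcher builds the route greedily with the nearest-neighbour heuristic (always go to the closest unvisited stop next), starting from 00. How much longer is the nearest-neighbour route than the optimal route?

00: C5=7, S3=8, X9=12, M4=13, Q7=15, P9=25 ⇒ C5
C5: S3=15, M4=18, X9=19, Q7=22, P9=30 ⇒ S3
S3: X9=4, M4=7, Q7=10, P9=21 ⇒ X9
X9: M4=3, Q7=9, P9=20 ⇒ M4
M4: Q7=6, P9=17 ⇒ Q7
Q7: P9=11 ⇒ P9
NN route 00 → C5 → S3 → X9 → M4 → Q7 → P9 → 00 costs 71.
Optimal: 00 → S3 → X9 → M4 → Q7 → P9 → C5 → 00 costs 69 (by enumerating all 360 distinct tours).
Excess = 71 − 69 = 2.

2 blocks longer than the optimal tour.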